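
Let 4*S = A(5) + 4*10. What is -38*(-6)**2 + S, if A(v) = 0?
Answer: -1358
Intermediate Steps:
S = 10 (S = (0 + 4*10)/4 = (0 + 40)/4 = (1/4)*40 = 10)
-38*(-6)**2 + S = -38*(-6)**2 + 10 = -38*36 + 10 = -1368 + 10 = -1358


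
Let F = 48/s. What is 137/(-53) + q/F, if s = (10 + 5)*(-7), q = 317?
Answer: -590227/848 ≈ -696.02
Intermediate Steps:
s = -105 (s = 15*(-7) = -105)
F = -16/35 (F = 48/(-105) = 48*(-1/105) = -16/35 ≈ -0.45714)
137/(-53) + q/F = 137/(-53) + 317/(-16/35) = 137*(-1/53) + 317*(-35/16) = -137/53 - 11095/16 = -590227/848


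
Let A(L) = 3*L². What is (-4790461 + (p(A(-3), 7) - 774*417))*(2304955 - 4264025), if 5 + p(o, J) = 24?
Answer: 10017116724000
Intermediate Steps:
p(o, J) = 19 (p(o, J) = -5 + 24 = 19)
(-4790461 + (p(A(-3), 7) - 774*417))*(2304955 - 4264025) = (-4790461 + (19 - 774*417))*(2304955 - 4264025) = (-4790461 + (19 - 322758))*(-1959070) = (-4790461 - 322739)*(-1959070) = -5113200*(-1959070) = 10017116724000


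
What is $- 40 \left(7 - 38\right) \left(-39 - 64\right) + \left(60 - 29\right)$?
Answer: $-127689$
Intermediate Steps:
$- 40 \left(7 - 38\right) \left(-39 - 64\right) + \left(60 - 29\right) = - 40 \left(\left(-31\right) \left(-103\right)\right) + 31 = \left(-40\right) 3193 + 31 = -127720 + 31 = -127689$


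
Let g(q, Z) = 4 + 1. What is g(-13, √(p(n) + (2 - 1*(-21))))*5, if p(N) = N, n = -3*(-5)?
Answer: 25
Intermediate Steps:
n = 15
g(q, Z) = 5
g(-13, √(p(n) + (2 - 1*(-21))))*5 = 5*5 = 25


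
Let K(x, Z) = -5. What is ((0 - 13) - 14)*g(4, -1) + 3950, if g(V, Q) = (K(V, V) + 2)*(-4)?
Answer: 3626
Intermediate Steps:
g(V, Q) = 12 (g(V, Q) = (-5 + 2)*(-4) = -3*(-4) = 12)
((0 - 13) - 14)*g(4, -1) + 3950 = ((0 - 13) - 14)*12 + 3950 = (-13 - 14)*12 + 3950 = -27*12 + 3950 = -324 + 3950 = 3626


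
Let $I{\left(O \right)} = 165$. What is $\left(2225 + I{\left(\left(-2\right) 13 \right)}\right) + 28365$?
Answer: $30755$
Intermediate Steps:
$\left(2225 + I{\left(\left(-2\right) 13 \right)}\right) + 28365 = \left(2225 + 165\right) + 28365 = 2390 + 28365 = 30755$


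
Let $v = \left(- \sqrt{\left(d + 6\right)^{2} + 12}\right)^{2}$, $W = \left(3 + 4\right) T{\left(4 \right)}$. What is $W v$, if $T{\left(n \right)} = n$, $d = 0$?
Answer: $1344$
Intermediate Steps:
$W = 28$ ($W = \left(3 + 4\right) 4 = 7 \cdot 4 = 28$)
$v = 48$ ($v = \left(- \sqrt{\left(0 + 6\right)^{2} + 12}\right)^{2} = \left(- \sqrt{6^{2} + 12}\right)^{2} = \left(- \sqrt{36 + 12}\right)^{2} = \left(- \sqrt{48}\right)^{2} = \left(- 4 \sqrt{3}\right)^{2} = 48$)
$W v = 28 \cdot 48 = 1344$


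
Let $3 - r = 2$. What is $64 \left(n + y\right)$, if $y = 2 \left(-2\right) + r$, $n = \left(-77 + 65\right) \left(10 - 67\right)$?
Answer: $43584$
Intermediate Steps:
$r = 1$ ($r = 3 - 2 = 1$)
$n = 684$ ($n = \left(-12\right) \left(-57\right) = 684$)
$y = -3$ ($y = 2 \left(-2\right) + 1 = -4 + 1 = -3$)
$64 \left(n + y\right) = 64 \left(684 - 3\right) = 64 \cdot 681 = 43584$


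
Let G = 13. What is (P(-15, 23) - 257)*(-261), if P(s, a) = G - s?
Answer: 59769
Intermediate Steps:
P(s, a) = 13 - s
(P(-15, 23) - 257)*(-261) = ((13 - 1*(-15)) - 257)*(-261) = ((13 + 15) - 257)*(-261) = (28 - 257)*(-261) = -229*(-261) = 59769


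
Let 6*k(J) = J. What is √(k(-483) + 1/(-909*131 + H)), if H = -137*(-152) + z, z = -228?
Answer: I*√3123046608990/196966 ≈ 8.9722*I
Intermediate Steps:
k(J) = J/6
H = 20596 (H = -137*(-152) - 228 = 20824 - 228 = 20596)
√(k(-483) + 1/(-909*131 + H)) = √((⅙)*(-483) + 1/(-909*131 + 20596)) = √(-161/2 + 1/(-119079 + 20596)) = √(-161/2 + 1/(-98483)) = √(-161/2 - 1/98483) = √(-15855765/196966) = I*√3123046608990/196966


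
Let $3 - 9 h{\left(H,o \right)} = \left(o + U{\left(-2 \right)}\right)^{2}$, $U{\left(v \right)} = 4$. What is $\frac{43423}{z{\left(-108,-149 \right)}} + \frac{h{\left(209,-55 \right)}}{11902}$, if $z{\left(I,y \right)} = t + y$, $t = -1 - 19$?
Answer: $- \frac{775303996}{3017157} \approx -256.96$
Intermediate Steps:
$t = -20$
$z{\left(I,y \right)} = -20 + y$
$h{\left(H,o \right)} = \frac{1}{3} - \frac{\left(4 + o\right)^{2}}{9}$ ($h{\left(H,o \right)} = \frac{1}{3} - \frac{\left(o + 4\right)^{2}}{9} = \frac{1}{3} - \frac{\left(4 + o\right)^{2}}{9}$)
$\frac{43423}{z{\left(-108,-149 \right)}} + \frac{h{\left(209,-55 \right)}}{11902} = \frac{43423}{-20 - 149} + \frac{\frac{1}{3} - \frac{\left(4 - 55\right)^{2}}{9}}{11902} = \frac{43423}{-169} + \left(\frac{1}{3} - \frac{\left(-51\right)^{2}}{9}\right) \frac{1}{11902} = 43423 \left(- \frac{1}{169}\right) + \left(\frac{1}{3} - 289\right) \frac{1}{11902} = - \frac{43423}{169} + \left(\frac{1}{3} - 289\right) \frac{1}{11902} = - \frac{43423}{169} - \frac{433}{17853} = - \frac{775303996}{3017157}$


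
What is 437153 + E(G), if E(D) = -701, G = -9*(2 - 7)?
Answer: 436452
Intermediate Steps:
G = 45 (G = -9*(-5) = 45)
437153 + E(G) = 437153 - 701 = 436452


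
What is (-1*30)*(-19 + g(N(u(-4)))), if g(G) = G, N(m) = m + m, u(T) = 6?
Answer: 210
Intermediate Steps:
N(m) = 2*m
(-1*30)*(-19 + g(N(u(-4)))) = (-1*30)*(-19 + 2*6) = -30*(-19 + 12) = -30*(-7) = 210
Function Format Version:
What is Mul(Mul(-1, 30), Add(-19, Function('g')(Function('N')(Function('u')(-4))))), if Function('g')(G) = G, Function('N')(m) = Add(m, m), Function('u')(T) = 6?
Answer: 210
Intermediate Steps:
Function('N')(m) = Mul(2, m)
Mul(Mul(-1, 30), Add(-19, Function('g')(Function('N')(Function('u')(-4))))) = Mul(Mul(-1, 30), Add(-19, Mul(2, 6))) = Mul(-30, Add(-19, 12)) = Mul(-30, -7) = 210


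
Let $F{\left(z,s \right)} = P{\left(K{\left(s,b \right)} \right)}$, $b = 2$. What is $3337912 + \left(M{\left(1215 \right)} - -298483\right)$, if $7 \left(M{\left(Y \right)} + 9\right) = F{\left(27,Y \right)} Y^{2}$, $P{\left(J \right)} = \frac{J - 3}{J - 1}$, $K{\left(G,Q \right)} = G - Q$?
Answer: $\frac{5439555179}{1414} \approx 3.8469 \cdot 10^{6}$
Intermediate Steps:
$P{\left(J \right)} = \frac{-3 + J}{-1 + J}$
$F{\left(z,s \right)} = \frac{-5 + s}{-3 + s}$ ($F{\left(z,s \right)} = \frac{-3 + \left(s - 2\right)}{-1 + \left(s - 2\right)} = \frac{-3 + \left(-2 + s\right)}{-1 + \left(-2 + s\right)} = \frac{-5 + s}{-3 + s}$)
$M{\left(Y \right)} = -9 + \frac{Y^{2} \left(-5 + Y\right)}{7 \left(-3 + Y\right)}$ ($M{\left(Y \right)} = -9 + \frac{\frac{-5 + Y}{-3 + Y} Y^{2}}{7} = -9 + \frac{Y^{2} \frac{1}{-3 + Y} \left(-5 + Y\right)}{7} = -9 + \frac{Y^{2} \left(-5 + Y\right)}{7 \left(-3 + Y\right)}$)
$3337912 + \left(M{\left(1215 \right)} - -298483\right) = 3337912 + \left(\frac{189 - 76545 + 1215^{2} \left(-5 + 1215\right)}{7 \left(-3 + 1215\right)} - -298483\right) = 3337912 + \left(\frac{189 - 76545 + 1476225 \cdot 1210}{7 \cdot 1212} + 298483\right) = 3337912 + \left(\frac{1}{7} \cdot \frac{1}{1212} \left(189 - 76545 + 1786232250\right) + 298483\right) = 3337912 + \left(\frac{1}{7} \cdot \frac{1}{1212} \cdot 1786155894 + 298483\right) = 3337912 + \left(\frac{297692649}{1414} + 298483\right) = 3337912 + \frac{719747611}{1414} = \frac{5439555179}{1414}$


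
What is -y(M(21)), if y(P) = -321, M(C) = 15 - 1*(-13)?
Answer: 321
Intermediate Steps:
M(C) = 28 (M(C) = 15 + 13 = 28)
-y(M(21)) = -1*(-321) = 321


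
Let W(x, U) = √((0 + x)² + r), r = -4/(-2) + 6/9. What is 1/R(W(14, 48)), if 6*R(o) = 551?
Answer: 6/551 ≈ 0.010889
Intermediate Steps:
r = 8/3 (r = -4*(-½) + 6*(⅑) = 2 + ⅔ = 8/3 ≈ 2.6667)
W(x, U) = √(8/3 + x²) (W(x, U) = √((0 + x)² + 8/3) = √(x² + 8/3) = √(8/3 + x²))
R(o) = 551/6 (R(o) = (⅙)*551 = 551/6)
1/R(W(14, 48)) = 1/(551/6) = 6/551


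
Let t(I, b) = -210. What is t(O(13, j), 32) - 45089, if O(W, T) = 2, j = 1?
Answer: -45299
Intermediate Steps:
t(O(13, j), 32) - 45089 = -210 - 45089 = -45299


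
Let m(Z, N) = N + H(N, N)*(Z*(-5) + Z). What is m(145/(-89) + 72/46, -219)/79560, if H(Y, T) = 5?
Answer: -445673/162859320 ≈ -0.0027366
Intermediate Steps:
m(Z, N) = N - 20*Z (m(Z, N) = N + 5*(Z*(-5) + Z) = N + 5*(-5*Z + Z) = N + 5*(-4*Z) = N - 20*Z)
m(145/(-89) + 72/46, -219)/79560 = (-219 - 20*(145/(-89) + 72/46))/79560 = (-219 - 20*(145*(-1/89) + 72*(1/46)))*(1/79560) = (-219 - 20*(-145/89 + 36/23))*(1/79560) = (-219 - 20*(-131/2047))*(1/79560) = (-219 + 2620/2047)*(1/79560) = -445673/2047*1/79560 = -445673/162859320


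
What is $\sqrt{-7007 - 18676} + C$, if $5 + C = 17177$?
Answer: $17172 + i \sqrt{25683} \approx 17172.0 + 160.26 i$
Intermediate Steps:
$C = 17172$ ($C = -5 + 17177 = 17172$)
$\sqrt{-7007 - 18676} + C = \sqrt{-7007 - 18676} + 17172 = \sqrt{-25683} + 17172 = i \sqrt{25683} + 17172 = 17172 + i \sqrt{25683}$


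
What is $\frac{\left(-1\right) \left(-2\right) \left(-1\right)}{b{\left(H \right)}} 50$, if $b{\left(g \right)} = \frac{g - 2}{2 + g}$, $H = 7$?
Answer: $-180$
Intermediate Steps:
$b{\left(g \right)} = \frac{-2 + g}{2 + g}$
$\frac{\left(-1\right) \left(-2\right) \left(-1\right)}{b{\left(H \right)}} 50 = \frac{\left(-1\right) \left(-2\right) \left(-1\right)}{\frac{1}{2 + 7} \left(-2 + 7\right)} 50 = \frac{2 \left(-1\right)}{\frac{1}{9} \cdot 5} \cdot 50 = - \frac{2}{\frac{1}{9} \cdot 5} \cdot 50 = - \frac{2}{\frac{5}{9}} \cdot 50 = \left(-2\right) \frac{9}{5} \cdot 50 = \left(- \frac{18}{5}\right) 50 = -180$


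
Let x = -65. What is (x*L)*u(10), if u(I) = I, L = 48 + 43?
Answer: -59150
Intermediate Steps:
L = 91
(x*L)*u(10) = -65*91*10 = -5915*10 = -59150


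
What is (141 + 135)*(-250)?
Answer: -69000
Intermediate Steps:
(141 + 135)*(-250) = 276*(-250) = -69000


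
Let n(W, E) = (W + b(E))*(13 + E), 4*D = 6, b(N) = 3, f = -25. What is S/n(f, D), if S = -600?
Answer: 600/319 ≈ 1.8809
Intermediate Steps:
D = 3/2 (D = (¼)*6 = 3/2 ≈ 1.5000)
n(W, E) = (3 + W)*(13 + E) (n(W, E) = (W + 3)*(13 + E) = (3 + W)*(13 + E))
S/n(f, D) = -600/(39 + 3*(3/2) + 13*(-25) + (3/2)*(-25)) = -600/(39 + 9/2 - 325 - 75/2) = -600/(-319) = -600*(-1/319) = 600/319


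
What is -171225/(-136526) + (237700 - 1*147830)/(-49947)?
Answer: -3717416545/6819064122 ≈ -0.54515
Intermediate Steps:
-171225/(-136526) + (237700 - 1*147830)/(-49947) = -171225*(-1/136526) + (237700 - 147830)*(-1/49947) = 171225/136526 + 89870*(-1/49947) = 171225/136526 - 89870/49947 = -3717416545/6819064122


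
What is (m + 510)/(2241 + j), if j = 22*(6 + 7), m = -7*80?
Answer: -50/2527 ≈ -0.019786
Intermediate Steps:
m = -560
j = 286 (j = 22*13 = 286)
(m + 510)/(2241 + j) = (-560 + 510)/(2241 + 286) = -50/2527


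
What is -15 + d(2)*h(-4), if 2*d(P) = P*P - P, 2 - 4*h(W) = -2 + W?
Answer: -13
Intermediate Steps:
h(W) = 1 - W/4 (h(W) = ½ - (-2 + W)/4 = ½ + (½ - W/4) = 1 - W/4)
d(P) = P²/2 - P/2 (d(P) = (P*P - P)/2 = (P² - P)/2 = P²/2 - P/2)
-15 + d(2)*h(-4) = -15 + ((½)*2*(-1 + 2))*(1 - ¼*(-4)) = -15 + ((½)*2*1)*(1 + 1) = -15 + 1*2 = -15 + 2 = -13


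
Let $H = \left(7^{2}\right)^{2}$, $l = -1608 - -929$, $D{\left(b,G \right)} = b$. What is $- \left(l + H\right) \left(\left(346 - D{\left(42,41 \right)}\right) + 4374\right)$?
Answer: $-8055516$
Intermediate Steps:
$l = -679$ ($l = -1608 + 929 = -679$)
$H = 2401$ ($H = 49^{2} = 2401$)
$- \left(l + H\right) \left(\left(346 - D{\left(42,41 \right)}\right) + 4374\right) = - \left(-679 + 2401\right) \left(\left(346 - 42\right) + 4374\right) = - 1722 \left(\left(346 - 42\right) + 4374\right) = - 1722 \left(304 + 4374\right) = - 1722 \cdot 4678 = \left(-1\right) 8055516 = -8055516$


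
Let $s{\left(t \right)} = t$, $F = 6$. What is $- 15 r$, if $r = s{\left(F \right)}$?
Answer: $-90$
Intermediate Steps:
$r = 6$
$- 15 r = \left(-15\right) 6 = -90$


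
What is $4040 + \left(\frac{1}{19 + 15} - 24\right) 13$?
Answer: $\frac{126765}{34} \approx 3728.4$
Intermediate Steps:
$4040 + \left(\frac{1}{19 + 15} - 24\right) 13 = 4040 + \left(\frac{1}{34} - 24\right) 13 = 4040 - \frac{10595}{34} = \frac{126765}{34}$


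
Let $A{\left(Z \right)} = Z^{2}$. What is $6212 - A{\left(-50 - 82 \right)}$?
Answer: $-11212$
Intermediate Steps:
$6212 - A{\left(-50 - 82 \right)} = 6212 - \left(-50 - 82\right)^{2} = 6212 - \left(-132\right)^{2} = 6212 - 17424 = -11212$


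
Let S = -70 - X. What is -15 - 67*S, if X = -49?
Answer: 1392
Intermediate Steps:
S = -21 (S = -70 - 1*(-49) = -70 + 49 = -21)
-15 - 67*S = -15 - 67*(-21) = -15 + 1407 = 1392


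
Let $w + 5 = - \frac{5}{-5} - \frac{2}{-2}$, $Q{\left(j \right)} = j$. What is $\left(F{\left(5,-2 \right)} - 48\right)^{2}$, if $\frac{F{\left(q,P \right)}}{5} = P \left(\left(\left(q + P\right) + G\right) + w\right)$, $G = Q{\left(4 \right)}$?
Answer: $7744$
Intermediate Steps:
$G = 4$
$w = -3$ ($w = -5 - \left(-1 - 1\right) = -5 - -2 = -5 + \left(1 + 1\right) = -5 + 2 = -3$)
$F{\left(q,P \right)} = 5 P \left(1 + P + q\right)$ ($F{\left(q,P \right)} = 5 P \left(\left(\left(q + P\right) + 4\right) - 3\right) = 5 P \left(\left(\left(P + q\right) + 4\right) - 3\right) = 5 P \left(\left(4 + P + q\right) - 3\right) = 5 P \left(1 + P + q\right)$)
$\left(F{\left(5,-2 \right)} - 48\right)^{2} = \left(5 \left(-2\right) \left(1 - 2 + 5\right) - 48\right)^{2} = \left(5 \left(-2\right) 4 - 48\right)^{2} = \left(-40 - 48\right)^{2} = \left(-88\right)^{2} = 7744$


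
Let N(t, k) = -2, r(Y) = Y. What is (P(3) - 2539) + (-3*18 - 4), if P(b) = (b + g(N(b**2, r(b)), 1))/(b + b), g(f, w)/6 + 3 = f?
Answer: -5203/2 ≈ -2601.5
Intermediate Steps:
g(f, w) = -18 + 6*f
P(b) = (-30 + b)/(2*b) (P(b) = (b + (-18 + 6*(-2)))/(b + b) = (b + (-18 - 12))/((2*b)) = (b - 30)*(1/(2*b)) = (-30 + b)*(1/(2*b)) = (-30 + b)/(2*b))
(P(3) - 2539) + (-3*18 - 4) = ((1/2)*(-30 + 3)/3 - 2539) + (-3*18 - 4) = ((1/2)*(1/3)*(-27) - 2539) + (-54 - 4) = (-9/2 - 2539) - 58 = -5087/2 - 58 = -5203/2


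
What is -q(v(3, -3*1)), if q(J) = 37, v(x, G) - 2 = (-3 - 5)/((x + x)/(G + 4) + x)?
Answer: -37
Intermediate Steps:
v(x, G) = 2 - 8/(x + 2*x/(4 + G)) (v(x, G) = 2 + (-3 - 5)/((x + x)/(G + 4) + x) = 2 - 8/((2*x)/(4 + G) + x) = 2 - 8/(2*x/(4 + G) + x) = 2 - 8/(x + 2*x/(4 + G)))
-q(v(3, -3*1)) = -1*37 = -37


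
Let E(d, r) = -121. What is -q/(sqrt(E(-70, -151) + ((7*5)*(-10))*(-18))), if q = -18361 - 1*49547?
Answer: 67908*sqrt(6179)/6179 ≈ 863.90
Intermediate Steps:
q = -67908 (q = -18361 - 49547 = -67908)
-q/(sqrt(E(-70, -151) + ((7*5)*(-10))*(-18))) = -(-67908)/(sqrt(-121 + ((7*5)*(-10))*(-18))) = -(-67908)/(sqrt(-121 + (35*(-10))*(-18))) = -(-67908)/(sqrt(-121 - 350*(-18))) = -(-67908)/(sqrt(-121 + 6300)) = -(-67908)/(sqrt(6179)) = -(-67908)*sqrt(6179)/6179 = 67908*sqrt(6179)/6179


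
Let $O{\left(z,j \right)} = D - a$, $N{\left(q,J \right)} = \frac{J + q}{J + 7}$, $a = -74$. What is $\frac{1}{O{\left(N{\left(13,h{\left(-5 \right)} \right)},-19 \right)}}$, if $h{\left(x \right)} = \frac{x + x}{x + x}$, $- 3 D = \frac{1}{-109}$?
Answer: $\frac{327}{24199} \approx 0.013513$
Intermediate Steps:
$D = \frac{1}{327}$ ($D = - \frac{1}{3 \left(-109\right)} = \left(- \frac{1}{3}\right) \left(- \frac{1}{109}\right) = \frac{1}{327} \approx 0.0030581$)
$h{\left(x \right)} = 1$ ($h{\left(x \right)} = \frac{2 x}{2 x} = 2 x \frac{1}{2 x} = 1$)
$N{\left(q,J \right)} = \frac{J + q}{7 + J}$
$O{\left(z,j \right)} = \frac{24199}{327}$ ($O{\left(z,j \right)} = \frac{1}{327} - -74 = \frac{1}{327} + 74 = \frac{24199}{327}$)
$\frac{1}{O{\left(N{\left(13,h{\left(-5 \right)} \right)},-19 \right)}} = \frac{1}{\frac{24199}{327}} = \frac{327}{24199}$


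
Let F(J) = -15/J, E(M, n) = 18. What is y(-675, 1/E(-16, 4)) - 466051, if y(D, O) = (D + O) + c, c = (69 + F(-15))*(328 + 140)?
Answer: -7811387/18 ≈ -4.3397e+5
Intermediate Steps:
c = 32760 (c = (69 - 15/(-15))*(328 + 140) = (69 - 15*(-1/15))*468 = (69 + 1)*468 = 70*468 = 32760)
y(D, O) = 32760 + D + O (y(D, O) = (D + O) + 32760 = 32760 + D + O)
y(-675, 1/E(-16, 4)) - 466051 = (32760 - 675 + 1/18) - 466051 = 577531/18 - 466051 = -7811387/18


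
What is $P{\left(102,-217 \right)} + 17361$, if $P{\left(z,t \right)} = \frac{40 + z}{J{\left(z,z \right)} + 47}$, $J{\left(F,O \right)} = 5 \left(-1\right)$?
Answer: $\frac{364652}{21} \approx 17364.0$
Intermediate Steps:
$J{\left(F,O \right)} = -5$
$P{\left(z,t \right)} = \frac{20}{21} + \frac{z}{42}$ ($P{\left(z,t \right)} = \frac{40 + z}{-5 + 47} = \frac{40 + z}{42} = \left(40 + z\right) \frac{1}{42} = \frac{20}{21} + \frac{z}{42}$)
$P{\left(102,-217 \right)} + 17361 = \left(\frac{20}{21} + \frac{1}{42} \cdot 102\right) + 17361 = \left(\frac{20}{21} + \frac{17}{7}\right) + 17361 = \frac{71}{21} + 17361 = \frac{364652}{21}$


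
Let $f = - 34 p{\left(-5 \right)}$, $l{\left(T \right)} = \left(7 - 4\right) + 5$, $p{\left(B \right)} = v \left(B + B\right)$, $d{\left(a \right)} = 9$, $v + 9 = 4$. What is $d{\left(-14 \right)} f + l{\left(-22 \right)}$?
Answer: $-15292$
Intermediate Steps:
$v = -5$ ($v = -9 + 4 = -5$)
$p{\left(B \right)} = - 10 B$ ($p{\left(B \right)} = - 5 \left(B + B\right) = - 5 \cdot 2 B = - 10 B$)
$l{\left(T \right)} = 8$ ($l{\left(T \right)} = 3 + 5 = 8$)
$f = -1700$ ($f = - 34 \left(\left(-10\right) \left(-5\right)\right) = \left(-34\right) 50 = -1700$)
$d{\left(-14 \right)} f + l{\left(-22 \right)} = 9 \left(-1700\right) + 8 = -15300 + 8 = -15292$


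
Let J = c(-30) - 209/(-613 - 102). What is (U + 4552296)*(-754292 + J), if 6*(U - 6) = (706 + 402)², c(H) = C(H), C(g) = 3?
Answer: -233225558016436/65 ≈ -3.5881e+12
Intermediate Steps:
c(H) = 3
J = 214/65 (J = 3 - 209/(-613 - 102) = 3 - 209/(-715) = 3 - 1/715*(-209) = 3 + 19/65 = 214/65 ≈ 3.2923)
U = 613850/3 (U = 6 + (706 + 402)²/6 = 6 + (⅙)*1108² = 6 + (⅙)*1227664 = 6 + 613832/3 = 613850/3 ≈ 2.0462e+5)
(U + 4552296)*(-754292 + J) = (613850/3 + 4552296)*(-754292 + 214/65) = (14270738/3)*(-49028766/65) = -233225558016436/65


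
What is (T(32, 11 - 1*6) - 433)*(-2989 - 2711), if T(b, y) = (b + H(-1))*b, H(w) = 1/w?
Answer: -3186300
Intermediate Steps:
H(w) = 1/w
T(b, y) = b*(-1 + b) (T(b, y) = (b + 1/(-1))*b = (b - 1)*b = (-1 + b)*b = b*(-1 + b))
(T(32, 11 - 1*6) - 433)*(-2989 - 2711) = (32*(-1 + 32) - 433)*(-2989 - 2711) = (32*31 - 433)*(-5700) = (992 - 433)*(-5700) = 559*(-5700) = -3186300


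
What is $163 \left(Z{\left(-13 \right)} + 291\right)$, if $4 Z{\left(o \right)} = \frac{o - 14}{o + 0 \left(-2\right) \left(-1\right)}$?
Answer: $\frac{2470917}{52} \approx 47518.0$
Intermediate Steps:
$Z{\left(o \right)} = \frac{-14 + o}{4 o}$ ($Z{\left(o \right)} = \frac{\left(o - 14\right) \frac{1}{o + 0 \left(-2\right) \left(-1\right)}}{4} = \frac{\left(-14 + o\right) \frac{1}{o + 0 \left(-1\right)}}{4} = \frac{\left(-14 + o\right) \frac{1}{o + 0}}{4} = \frac{\left(-14 + o\right) \frac{1}{o}}{4} = \frac{\frac{1}{o} \left(-14 + o\right)}{4} = \frac{-14 + o}{4 o}$)
$163 \left(Z{\left(-13 \right)} + 291\right) = 163 \left(\frac{-14 - 13}{4 \left(-13\right)} + 291\right) = 163 \left(\frac{1}{4} \left(- \frac{1}{13}\right) \left(-27\right) + 291\right) = 163 \left(\frac{27}{52} + 291\right) = 163 \cdot \frac{15159}{52} = \frac{2470917}{52}$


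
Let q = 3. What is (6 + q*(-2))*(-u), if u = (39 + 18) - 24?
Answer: 0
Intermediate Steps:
u = 33 (u = 57 - 24 = 33)
(6 + q*(-2))*(-u) = (6 + 3*(-2))*(-1*33) = (6 - 6)*(-33) = 0*(-33) = 0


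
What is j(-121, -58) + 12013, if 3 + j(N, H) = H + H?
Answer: 11894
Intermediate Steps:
j(N, H) = -3 + 2*H (j(N, H) = -3 + (H + H) = -3 + 2*H)
j(-121, -58) + 12013 = (-3 + 2*(-58)) + 12013 = (-3 - 116) + 12013 = -119 + 12013 = 11894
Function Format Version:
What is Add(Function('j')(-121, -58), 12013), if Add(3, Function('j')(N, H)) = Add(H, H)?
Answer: 11894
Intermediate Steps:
Function('j')(N, H) = Add(-3, Mul(2, H)) (Function('j')(N, H) = Add(-3, Add(H, H)) = Add(-3, Mul(2, H)))
Add(Function('j')(-121, -58), 12013) = Add(Add(-3, Mul(2, -58)), 12013) = Add(Add(-3, -116), 12013) = Add(-119, 12013) = 11894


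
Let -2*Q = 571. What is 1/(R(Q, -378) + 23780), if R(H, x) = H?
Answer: 2/46989 ≈ 4.2563e-5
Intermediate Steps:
Q = -571/2 (Q = -½*571 = -571/2 ≈ -285.50)
1/(R(Q, -378) + 23780) = 1/(-571/2 + 23780) = 1/(46989/2) = 2/46989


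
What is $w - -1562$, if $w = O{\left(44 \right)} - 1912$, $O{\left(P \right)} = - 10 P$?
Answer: $-790$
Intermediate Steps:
$w = -2352$ ($w = \left(-10\right) 44 - 1912 = -440 - 1912 = -2352$)
$w - -1562 = -2352 - -1562 = -2352 + 1562 = -790$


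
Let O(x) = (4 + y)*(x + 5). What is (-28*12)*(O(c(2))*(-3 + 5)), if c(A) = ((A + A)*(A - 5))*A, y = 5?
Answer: 114912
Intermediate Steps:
c(A) = 2*A²*(-5 + A) (c(A) = ((2*A)*(-5 + A))*A = (2*A*(-5 + A))*A = 2*A²*(-5 + A))
O(x) = 45 + 9*x (O(x) = (4 + 5)*(x + 5) = 9*(5 + x) = 45 + 9*x)
(-28*12)*(O(c(2))*(-3 + 5)) = (-28*12)*((45 + 9*(2*2²*(-5 + 2)))*(-3 + 5)) = -336*(45 + 9*(2*4*(-3)))*2 = -336*(45 + 9*(-24))*2 = -336*(45 - 216)*2 = -(-57456)*2 = -336*(-342) = 114912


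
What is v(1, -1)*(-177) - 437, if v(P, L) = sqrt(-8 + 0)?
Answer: -437 - 354*I*sqrt(2) ≈ -437.0 - 500.63*I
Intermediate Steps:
v(P, L) = 2*I*sqrt(2) (v(P, L) = sqrt(-8) = 2*I*sqrt(2))
v(1, -1)*(-177) - 437 = (2*I*sqrt(2))*(-177) - 437 = -354*I*sqrt(2) - 437 = -437 - 354*I*sqrt(2)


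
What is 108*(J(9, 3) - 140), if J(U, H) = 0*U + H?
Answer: -14796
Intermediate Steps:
J(U, H) = H (J(U, H) = 0 + H = H)
108*(J(9, 3) - 140) = 108*(3 - 140) = 108*(-137) = -14796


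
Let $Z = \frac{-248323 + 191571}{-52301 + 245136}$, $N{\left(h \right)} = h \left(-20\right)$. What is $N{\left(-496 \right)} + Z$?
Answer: $\frac{1912866448}{192835} \approx 9919.7$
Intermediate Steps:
$N{\left(h \right)} = - 20 h$
$Z = - \frac{56752}{192835} \approx -0.2943$
$N{\left(-496 \right)} + Z = \left(-20\right) \left(-496\right) - \frac{56752}{192835} = 9920 - \frac{56752}{192835} = \frac{1912866448}{192835}$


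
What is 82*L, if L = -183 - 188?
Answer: -30422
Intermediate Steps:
L = -371
82*L = 82*(-371) = -30422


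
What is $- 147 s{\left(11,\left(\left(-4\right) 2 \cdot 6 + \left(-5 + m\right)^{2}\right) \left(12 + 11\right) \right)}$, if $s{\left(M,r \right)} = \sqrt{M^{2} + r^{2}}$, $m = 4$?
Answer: $- 147 \sqrt{1168682} \approx -1.5892 \cdot 10^{5}$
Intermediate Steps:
$- 147 s{\left(11,\left(\left(-4\right) 2 \cdot 6 + \left(-5 + m\right)^{2}\right) \left(12 + 11\right) \right)} = - 147 \sqrt{11^{2} + \left(\left(\left(-4\right) 2 \cdot 6 + \left(-5 + 4\right)^{2}\right) \left(12 + 11\right)\right)^{2}} = - 147 \sqrt{121 + \left(\left(\left(-8\right) 6 + \left(-1\right)^{2}\right) 23\right)^{2}} = - 147 \sqrt{121 + \left(\left(-48 + 1\right) 23\right)^{2}} = - 147 \sqrt{121 + \left(\left(-47\right) 23\right)^{2}} = - 147 \sqrt{121 + \left(-1081\right)^{2}} = - 147 \sqrt{121 + 1168561} = - 147 \sqrt{1168682}$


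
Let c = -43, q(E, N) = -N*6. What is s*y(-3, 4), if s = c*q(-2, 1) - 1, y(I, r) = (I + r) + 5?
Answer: 1542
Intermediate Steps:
q(E, N) = -6*N
y(I, r) = 5 + I + r
s = 257 (s = -(-258) - 1 = -43*(-6) - 1 = 258 - 1 = 257)
s*y(-3, 4) = 257*(5 - 3 + 4) = 257*6 = 1542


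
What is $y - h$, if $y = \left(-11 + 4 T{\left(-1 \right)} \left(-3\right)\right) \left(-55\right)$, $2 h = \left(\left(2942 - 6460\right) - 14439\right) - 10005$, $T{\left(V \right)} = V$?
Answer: $13926$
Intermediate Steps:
$h = -13981$ ($h = \frac{\left(\left(2942 - 6460\right) - 14439\right) - 10005}{2} = \frac{\left(-3518 - 14439\right) - 10005}{2} = \frac{-17957 - 10005}{2} = \frac{1}{2} \left(-27962\right) = -13981$)
$y = -55$ ($y = \left(-11 + 4 \left(-1\right) \left(-3\right)\right) \left(-55\right) = \left(-11 - -12\right) \left(-55\right) = \left(-11 + 12\right) \left(-55\right) = 1 \left(-55\right) = -55$)
$y - h = -55 - -13981 = -55 + 13981 = 13926$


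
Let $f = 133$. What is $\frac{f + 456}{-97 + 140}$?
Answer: $\frac{589}{43} \approx 13.698$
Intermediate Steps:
$\frac{f + 456}{-97 + 140} = \frac{133 + 456}{-97 + 140} = \frac{589}{43}$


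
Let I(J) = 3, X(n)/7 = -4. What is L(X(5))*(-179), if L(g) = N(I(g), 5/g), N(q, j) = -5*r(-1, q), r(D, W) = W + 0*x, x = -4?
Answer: 2685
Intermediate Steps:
X(n) = -28 (X(n) = 7*(-4) = -28)
r(D, W) = W (r(D, W) = W + 0*(-4) = W + 0 = W)
N(q, j) = -5*q
L(g) = -15 (L(g) = -5*3 = -15)
L(X(5))*(-179) = -15*(-179) = 2685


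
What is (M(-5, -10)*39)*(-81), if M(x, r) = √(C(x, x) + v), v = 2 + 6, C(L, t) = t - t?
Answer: -6318*√2 ≈ -8935.0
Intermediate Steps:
C(L, t) = 0
v = 8
M(x, r) = 2*√2 (M(x, r) = √(0 + 8) = √8 = 2*√2)
(M(-5, -10)*39)*(-81) = ((2*√2)*39)*(-81) = (78*√2)*(-81) = -6318*√2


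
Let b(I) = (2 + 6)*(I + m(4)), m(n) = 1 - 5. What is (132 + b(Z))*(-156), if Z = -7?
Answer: -6864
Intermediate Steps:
m(n) = -4
b(I) = -32 + 8*I (b(I) = (2 + 6)*(I - 4) = 8*(-4 + I) = -32 + 8*I)
(132 + b(Z))*(-156) = (132 + (-32 + 8*(-7)))*(-156) = (132 + (-32 - 56))*(-156) = (132 - 88)*(-156) = 44*(-156) = -6864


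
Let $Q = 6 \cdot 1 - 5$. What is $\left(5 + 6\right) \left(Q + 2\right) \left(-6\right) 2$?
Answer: $-396$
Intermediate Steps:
$Q = 1$ ($Q = 6 - 5 = 1$)
$\left(5 + 6\right) \left(Q + 2\right) \left(-6\right) 2 = \left(5 + 6\right) \left(1 + 2\right) \left(-6\right) 2 = 11 \cdot 3 \left(-6\right) 2 = 33 \left(-6\right) 2 = \left(-198\right) 2 = -396$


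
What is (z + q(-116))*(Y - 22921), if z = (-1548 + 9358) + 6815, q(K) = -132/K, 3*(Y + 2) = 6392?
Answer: -8819234522/29 ≈ -3.0411e+8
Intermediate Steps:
Y = 6386/3 (Y = -2 + (⅓)*6392 = -2 + 6392/3 = 6386/3 ≈ 2128.7)
z = 14625 (z = 7810 + 6815 = 14625)
(z + q(-116))*(Y - 22921) = (14625 - 132/(-116))*(6386/3 - 22921) = (14625 - 132*(-1/116))*(-62377/3) = (14625 + 33/29)*(-62377/3) = (424158/29)*(-62377/3) = -8819234522/29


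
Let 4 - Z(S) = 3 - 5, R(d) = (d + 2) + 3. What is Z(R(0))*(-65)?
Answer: -390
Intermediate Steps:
R(d) = 5 + d (R(d) = (2 + d) + 3 = 5 + d)
Z(S) = 6 (Z(S) = 4 - (3 - 5) = 4 - 1*(-2) = 4 + 2 = 6)
Z(R(0))*(-65) = 6*(-65) = -390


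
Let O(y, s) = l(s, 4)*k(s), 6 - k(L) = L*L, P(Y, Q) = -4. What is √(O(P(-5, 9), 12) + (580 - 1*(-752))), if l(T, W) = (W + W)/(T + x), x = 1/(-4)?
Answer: 2*√683709/47 ≈ 35.186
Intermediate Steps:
x = -¼ ≈ -0.25000
l(T, W) = 2*W/(-¼ + T) (l(T, W) = (W + W)/(T - ¼) = (2*W)/(-¼ + T) = 2*W/(-¼ + T))
k(L) = 6 - L² (k(L) = 6 - L*L = 6 - L²)
O(y, s) = 32*(6 - s²)/(-1 + 4*s) (O(y, s) = (8*4/(-1 + 4*s))*(6 - s²) = (32/(-1 + 4*s))*(6 - s²) = 32*(6 - s²)/(-1 + 4*s))
√(O(P(-5, 9), 12) + (580 - 1*(-752))) = √(32*(6 - 1*12²)/(-1 + 4*12) + (580 - 1*(-752))) = √(32*(6 - 1*144)/(-1 + 48) + (580 + 752)) = √(32*(6 - 144)/47 + 1332) = √(32*(1/47)*(-138) + 1332) = √(-4416/47 + 1332) = √(58188/47) = 2*√683709/47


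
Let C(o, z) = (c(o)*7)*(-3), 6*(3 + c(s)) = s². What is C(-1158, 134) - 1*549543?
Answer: -5242854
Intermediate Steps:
c(s) = -3 + s²/6
C(o, z) = 63 - 7*o²/2 (C(o, z) = ((-3 + o²/6)*7)*(-3) = (-21 + 7*o²/6)*(-3) = 63 - 7*o²/2)
C(-1158, 134) - 1*549543 = (63 - 7/2*(-1158)²) - 1*549543 = (63 - 7/2*1340964) - 549543 = (63 - 4693374) - 549543 = -4693311 - 549543 = -5242854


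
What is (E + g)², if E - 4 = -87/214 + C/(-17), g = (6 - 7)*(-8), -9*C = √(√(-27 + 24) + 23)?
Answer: (379593 + 214*√(23 + I*√3))²/1072038564 ≈ 135.14 + 0.027421*I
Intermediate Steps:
C = -√(23 + I*√3)/9 (C = -√(√(-27 + 24) + 23)/9 = -√(√(-3) + 23)/9 = -√(I*√3 + 23)/9 = -√(23 + I*√3)/9 ≈ -0.53325 - 0.02005*I)
g = 8 (g = -1*(-8) = 8)
E = 769/214 + √(23 + I*√3)/153 (E = 4 + (-87/214 - √(23 + I*√3)/9/(-17)) = 4 + (-87*1/214 - √(23 + I*√3)/9*(-1/17)) = 4 + (-87/214 + √(23 + I*√3)/153) = 769/214 + √(23 + I*√3)/153 ≈ 3.6248 + 0.0011794*I)
(E + g)² = ((769/214 + √(23 + I*√3)/153) + 8)² = (2481/214 + √(23 + I*√3)/153)²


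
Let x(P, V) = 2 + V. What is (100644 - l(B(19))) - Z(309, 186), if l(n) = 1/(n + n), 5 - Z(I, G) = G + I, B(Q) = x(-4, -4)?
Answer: 404537/4 ≈ 1.0113e+5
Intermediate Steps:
B(Q) = -2 (B(Q) = 2 - 4 = -2)
Z(I, G) = 5 - G - I (Z(I, G) = 5 - (G + I) = 5 + (-G - I) = 5 - G - I)
l(n) = 1/(2*n)
(100644 - l(B(19))) - Z(309, 186) = (100644 - 1/(2*(-2))) - (5 - 1*186 - 1*309) = (100644 - (-1)/(2*2)) - (5 - 186 - 309) = (100644 - 1*(-¼)) - 1*(-490) = (100644 + ¼) + 490 = 402577/4 + 490 = 404537/4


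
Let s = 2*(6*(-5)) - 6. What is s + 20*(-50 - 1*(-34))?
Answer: -386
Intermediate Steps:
s = -66 (s = 2*(-30) - 6 = -60 - 6 = -66)
s + 20*(-50 - 1*(-34)) = -66 + 20*(-50 - 1*(-34)) = -66 + 20*(-50 + 34) = -66 + 20*(-16) = -66 - 320 = -386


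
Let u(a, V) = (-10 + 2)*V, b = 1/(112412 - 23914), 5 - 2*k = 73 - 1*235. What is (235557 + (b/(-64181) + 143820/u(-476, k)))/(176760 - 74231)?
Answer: 223231405716644665/97253027145153334 ≈ 2.2954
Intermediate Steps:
k = 167/2 (k = 5/2 - (73 - 1*235)/2 = 5/2 - (73 - 235)/2 = 5/2 - ½*(-162) = 5/2 + 81 = 167/2 ≈ 83.500)
b = 1/88498 ≈ 1.1300e-5
u(a, V) = -8*V
(235557 + (b/(-64181) + 143820/u(-476, k)))/(176760 - 74231) = (235557 + ((1/88498)/(-64181) + 143820/((-8*167/2))))/(176760 - 74231) = (235557 + ((1/88498)*(-1/64181) + 143820/(-668)))/102529 = (235557 + (-1/5679890138 + 143820*(-1/668)))*(1/102529) = (235557 + (-1/5679890138 - 35955/167))*(1/102529) = (235557 - 204220449911957/948541653046)*(1/102529) = (223231405716644665/948541653046)*(1/102529) = 223231405716644665/97253027145153334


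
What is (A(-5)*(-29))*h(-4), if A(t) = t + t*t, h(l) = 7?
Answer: -4060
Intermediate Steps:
A(t) = t + t**2
(A(-5)*(-29))*h(-4) = (-5*(1 - 5)*(-29))*7 = (-5*(-4)*(-29))*7 = (20*(-29))*7 = -580*7 = -4060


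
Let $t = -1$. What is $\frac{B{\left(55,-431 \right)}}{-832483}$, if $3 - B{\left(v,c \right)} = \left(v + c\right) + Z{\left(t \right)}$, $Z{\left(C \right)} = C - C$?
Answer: $- \frac{379}{832483} \approx -0.00045526$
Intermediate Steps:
$Z{\left(C \right)} = 0$
$B{\left(v,c \right)} = 3 - c - v$ ($B{\left(v,c \right)} = 3 - \left(\left(v + c\right) + 0\right) = 3 - \left(\left(c + v\right) + 0\right) = 3 - \left(c + v\right) = 3 - c - v$)
$\frac{B{\left(55,-431 \right)}}{-832483} = \frac{3 - -431 - 55}{-832483} = \left(3 + 431 - 55\right) \left(- \frac{1}{832483}\right) = 379 \left(- \frac{1}{832483}\right) = - \frac{379}{832483}$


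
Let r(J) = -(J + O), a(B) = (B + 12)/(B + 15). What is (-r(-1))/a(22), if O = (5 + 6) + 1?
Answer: 407/34 ≈ 11.971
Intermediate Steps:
O = 12 (O = 11 + 1 = 12)
a(B) = (12 + B)/(15 + B)
r(J) = -12 - J (r(J) = -(J + 12) = -(12 + J) = -12 - J)
(-r(-1))/a(22) = (-(-12 - 1*(-1)))/(((12 + 22)/(15 + 22))) = (-(-12 + 1))/((34/37)) = (-1*(-11))/(((1/37)*34)) = 11/(34/37) = 11*(37/34) = 407/34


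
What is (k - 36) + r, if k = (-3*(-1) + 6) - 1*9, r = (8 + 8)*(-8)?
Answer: -164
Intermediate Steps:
r = -128 (r = 16*(-8) = -128)
k = 0 (k = (3 + 6) - 9 = 9 - 9 = 0)
(k - 36) + r = (0 - 36) - 128 = -36 - 128 = -164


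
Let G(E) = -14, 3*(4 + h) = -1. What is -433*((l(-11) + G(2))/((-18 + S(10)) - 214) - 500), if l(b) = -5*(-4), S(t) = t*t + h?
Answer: 88556294/409 ≈ 2.1652e+5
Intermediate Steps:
h = -13/3 (h = -4 + (1/3)*(-1) = -4 - 1/3 = -13/3 ≈ -4.3333)
S(t) = -13/3 + t**2 (S(t) = t*t - 13/3 = t**2 - 13/3 = -13/3 + t**2)
l(b) = 20
-433*((l(-11) + G(2))/((-18 + S(10)) - 214) - 500) = -433*((20 - 14)/((-18 + (-13/3 + 10**2)) - 214) - 500) = -433*(6/((-18 + (-13/3 + 100)) - 214) - 500) = -433*(6/((-18 + 287/3) - 214) - 500) = -433*(6/(233/3 - 214) - 500) = -433*(6/(-409/3) - 500) = -433*(6*(-3/409) - 500) = -433*(-18/409 - 500) = -433*(-204518/409) = 88556294/409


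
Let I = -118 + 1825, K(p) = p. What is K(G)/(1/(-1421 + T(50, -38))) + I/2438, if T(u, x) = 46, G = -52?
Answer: 174318707/2438 ≈ 71501.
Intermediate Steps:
I = 1707
K(G)/(1/(-1421 + T(50, -38))) + I/2438 = -52/(1/(-1421 + 46)) + 1707/2438 = -52/(1/(-1375)) + 1707*(1/2438) = -52/(-1/1375) + 1707/2438 = -52*(-1375) + 1707/2438 = 71500 + 1707/2438 = 174318707/2438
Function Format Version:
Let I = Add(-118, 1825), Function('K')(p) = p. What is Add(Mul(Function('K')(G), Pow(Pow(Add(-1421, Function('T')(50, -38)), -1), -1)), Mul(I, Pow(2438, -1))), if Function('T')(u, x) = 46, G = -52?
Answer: Rational(174318707, 2438) ≈ 71501.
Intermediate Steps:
I = 1707
Add(Mul(Function('K')(G), Pow(Pow(Add(-1421, Function('T')(50, -38)), -1), -1)), Mul(I, Pow(2438, -1))) = Add(Mul(-52, Pow(Pow(Add(-1421, 46), -1), -1)), Mul(1707, Pow(2438, -1))) = Add(Mul(-52, Pow(Pow(-1375, -1), -1)), Mul(1707, Rational(1, 2438))) = Add(Mul(-52, Pow(Rational(-1, 1375), -1)), Rational(1707, 2438)) = Add(Mul(-52, -1375), Rational(1707, 2438)) = Add(71500, Rational(1707, 2438)) = Rational(174318707, 2438)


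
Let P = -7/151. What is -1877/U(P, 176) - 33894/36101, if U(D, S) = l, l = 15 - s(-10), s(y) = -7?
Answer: -68507245/794222 ≈ -86.257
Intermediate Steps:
P = -7/151 (P = -7*1/151 = -7/151 ≈ -0.046358)
l = 22 (l = 15 - 1*(-7) = 15 + 7 = 22)
U(D, S) = 22
-1877/U(P, 176) - 33894/36101 = -1877/22 - 33894/36101 = -68507245/794222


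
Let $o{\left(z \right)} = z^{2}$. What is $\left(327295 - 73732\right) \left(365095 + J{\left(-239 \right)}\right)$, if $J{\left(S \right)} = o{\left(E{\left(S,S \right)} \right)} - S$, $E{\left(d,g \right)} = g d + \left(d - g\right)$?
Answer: $827420182622925$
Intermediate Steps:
$E{\left(d,g \right)} = d - g + d g$ ($E{\left(d,g \right)} = d g + \left(d - g\right) = d - g + d g$)
$J{\left(S \right)} = S^{4} - S$ ($J{\left(S \right)} = \left(S - S + S S\right)^{2} - S = \left(S - S + S^{2}\right)^{2} - S = \left(S^{2}\right)^{2} - S = S^{4} - S$)
$\left(327295 - 73732\right) \left(365095 + J{\left(-239 \right)}\right) = \left(327295 - 73732\right) \left(365095 - \left(-239 - \left(-239\right)^{4}\right)\right) = 253563 \left(365095 + \left(3262808641 + 239\right)\right) = 253563 \left(365095 + 3262808880\right) = 253563 \cdot 3263173975 = 827420182622925$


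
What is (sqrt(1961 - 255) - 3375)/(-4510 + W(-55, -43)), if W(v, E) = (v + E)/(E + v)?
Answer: 125/167 - sqrt(1706)/4509 ≈ 0.73934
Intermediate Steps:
W(v, E) = 1 (W(v, E) = (E + v)/(E + v) = 1)
(sqrt(1961 - 255) - 3375)/(-4510 + W(-55, -43)) = (sqrt(1961 - 255) - 3375)/(-4510 + 1) = (sqrt(1706) - 3375)/(-4509) = (-3375 + sqrt(1706))*(-1/4509) = 125/167 - sqrt(1706)/4509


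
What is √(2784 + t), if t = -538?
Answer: √2246 ≈ 47.392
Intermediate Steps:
√(2784 + t) = √(2784 - 538) = √2246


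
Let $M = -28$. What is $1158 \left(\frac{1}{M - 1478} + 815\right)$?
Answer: $\frac{236886077}{251} \approx 9.4377 \cdot 10^{5}$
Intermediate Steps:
$1158 \left(\frac{1}{M - 1478} + 815\right) = 1158 \left(\frac{1}{-28 - 1478} + 815\right) = 1158 \left(\frac{1}{-1506} + 815\right) = 1158 \left(- \frac{1}{1506} + 815\right) = 1158 \cdot \frac{1227389}{1506} = \frac{236886077}{251}$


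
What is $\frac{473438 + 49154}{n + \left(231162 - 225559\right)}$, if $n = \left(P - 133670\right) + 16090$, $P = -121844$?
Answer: $- \frac{74656}{33403} \approx -2.235$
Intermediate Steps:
$n = -239424$ ($n = \left(-121844 - 133670\right) + 16090 = -255514 + 16090 = -239424$)
$\frac{473438 + 49154}{n + \left(231162 - 225559\right)} = \frac{473438 + 49154}{-239424 + \left(231162 - 225559\right)} = \frac{522592}{-239424 + 5603} = \frac{522592}{-233821} = 522592 \left(- \frac{1}{233821}\right) = - \frac{74656}{33403}$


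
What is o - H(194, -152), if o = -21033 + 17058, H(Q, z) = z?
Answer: -3823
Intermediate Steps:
o = -3975
o - H(194, -152) = -3975 - 1*(-152) = -3975 + 152 = -3823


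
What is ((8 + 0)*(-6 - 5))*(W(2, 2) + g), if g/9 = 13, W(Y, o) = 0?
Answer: -10296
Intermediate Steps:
g = 117 (g = 9*13 = 117)
((8 + 0)*(-6 - 5))*(W(2, 2) + g) = ((8 + 0)*(-6 - 5))*(0 + 117) = (8*(-11))*117 = -88*117 = -10296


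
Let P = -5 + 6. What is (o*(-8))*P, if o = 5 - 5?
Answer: 0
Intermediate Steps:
P = 1
o = 0
(o*(-8))*P = (0*(-8))*1 = 0*1 = 0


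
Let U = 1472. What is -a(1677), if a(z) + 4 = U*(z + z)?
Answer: -4937084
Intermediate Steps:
a(z) = -4 + 2944*z (a(z) = -4 + 1472*(z + z) = -4 + 1472*(2*z) = -4 + 2944*z)
-a(1677) = -(-4 + 2944*1677) = -(-4 + 4937088) = -1*4937084 = -4937084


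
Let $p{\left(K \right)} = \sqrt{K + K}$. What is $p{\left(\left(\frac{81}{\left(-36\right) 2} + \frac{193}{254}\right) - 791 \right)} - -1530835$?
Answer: $1530835 + \frac{i \sqrt{102111429}}{254} \approx 1.5308 \cdot 10^{6} + 39.784 i$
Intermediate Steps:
$p{\left(K \right)} = \sqrt{2} \sqrt{K}$ ($p{\left(K \right)} = \sqrt{2 K} = \sqrt{2} \sqrt{K}$)
$p{\left(\left(\frac{81}{\left(-36\right) 2} + \frac{193}{254}\right) - 791 \right)} - -1530835 = \sqrt{2} \sqrt{\left(\frac{81}{\left(-36\right) 2} + \frac{193}{254}\right) - 791} - -1530835 = \sqrt{2} \sqrt{\left(\frac{81}{-72} + 193 \cdot \frac{1}{254}\right) - 791} + 1530835 = \sqrt{2} \sqrt{\left(81 \left(- \frac{1}{72}\right) + \frac{193}{254}\right) - 791} + 1530835 = \sqrt{2} \sqrt{\left(- \frac{9}{8} + \frac{193}{254}\right) - 791} + 1530835 = \sqrt{2} \sqrt{- \frac{371}{1016} - 791} + 1530835 = \sqrt{2} \sqrt{- \frac{804027}{1016}} + 1530835 = \sqrt{2} \frac{i \sqrt{204222858}}{508} + 1530835 = \frac{i \sqrt{102111429}}{254} + 1530835 = 1530835 + \frac{i \sqrt{102111429}}{254}$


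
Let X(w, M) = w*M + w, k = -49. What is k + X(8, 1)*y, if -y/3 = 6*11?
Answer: -3217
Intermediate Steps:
y = -198 (y = -18*11 = -3*66 = -198)
X(w, M) = w + M*w (X(w, M) = M*w + w = w + M*w)
k + X(8, 1)*y = -49 + (8*(1 + 1))*(-198) = -49 + (8*2)*(-198) = -49 + 16*(-198) = -49 - 3168 = -3217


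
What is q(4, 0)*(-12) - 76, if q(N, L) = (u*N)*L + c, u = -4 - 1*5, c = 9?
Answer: -184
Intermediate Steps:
u = -9 (u = -4 - 5 = -9)
q(N, L) = 9 - 9*L*N (q(N, L) = (-9*N)*L + 9 = -9*L*N + 9 = 9 - 9*L*N)
q(4, 0)*(-12) - 76 = (9 - 9*0*4)*(-12) - 76 = (9 + 0)*(-12) - 76 = 9*(-12) - 76 = -108 - 76 = -184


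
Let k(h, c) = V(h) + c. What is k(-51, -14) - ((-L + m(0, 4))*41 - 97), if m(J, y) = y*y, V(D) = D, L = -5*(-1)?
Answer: -419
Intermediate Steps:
L = 5
k(h, c) = c + h (k(h, c) = h + c = c + h)
m(J, y) = y²
k(-51, -14) - ((-L + m(0, 4))*41 - 97) = (-14 - 51) - ((-1*5 + 4²)*41 - 97) = -65 - ((-5 + 16)*41 - 97) = -65 - (11*41 - 97) = -65 - (451 - 97) = -65 - 1*354 = -65 - 354 = -419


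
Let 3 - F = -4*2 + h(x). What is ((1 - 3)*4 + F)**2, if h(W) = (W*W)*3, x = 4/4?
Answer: 0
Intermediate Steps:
x = 1 (x = 4*(1/4) = 1)
h(W) = 3*W**2 (h(W) = W**2*3 = 3*W**2)
F = 8 (F = 3 - (-4*2 + 3*1**2) = 3 - (-8 + 3*1) = 3 - (-8 + 3) = 3 - 1*(-5) = 3 + 5 = 8)
((1 - 3)*4 + F)**2 = ((1 - 3)*4 + 8)**2 = (-2*4 + 8)**2 = (-8 + 8)**2 = 0**2 = 0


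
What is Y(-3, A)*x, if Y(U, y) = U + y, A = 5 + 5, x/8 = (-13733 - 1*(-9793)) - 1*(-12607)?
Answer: 485352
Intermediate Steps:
x = 69336 (x = 8*((-13733 - 1*(-9793)) - 1*(-12607)) = 8*((-13733 + 9793) + 12607) = 8*(-3940 + 12607) = 8*8667 = 69336)
A = 10
Y(-3, A)*x = (-3 + 10)*69336 = 7*69336 = 485352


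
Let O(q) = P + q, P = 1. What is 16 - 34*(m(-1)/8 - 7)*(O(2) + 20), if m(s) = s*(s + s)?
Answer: 10589/2 ≈ 5294.5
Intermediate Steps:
m(s) = 2*s² (m(s) = s*(2*s) = 2*s²)
O(q) = 1 + q
16 - 34*(m(-1)/8 - 7)*(O(2) + 20) = 16 - 34*((2*(-1)²)/8 - 7)*((1 + 2) + 20) = 16 - 34*((2*1)*(⅛) - 7)*(3 + 20) = 16 - 34*(2*(⅛) - 7)*23 = 16 - 34*(¼ - 7)*23 = 16 - (-459)*23/2 = 16 - 34*(-621/4) = 16 + 10557/2 = 10589/2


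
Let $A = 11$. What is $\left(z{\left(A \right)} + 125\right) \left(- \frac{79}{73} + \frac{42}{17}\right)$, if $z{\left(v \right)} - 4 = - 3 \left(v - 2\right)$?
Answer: $\frac{10338}{73} \approx 141.62$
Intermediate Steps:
$z{\left(v \right)} = 10 - 3 v$ ($z{\left(v \right)} = 4 - 3 \left(v - 2\right) = 4 - 3 \left(-2 + v\right) = 4 - \left(-6 + 3 v\right) = 10 - 3 v$)
$\left(z{\left(A \right)} + 125\right) \left(- \frac{79}{73} + \frac{42}{17}\right) = \left(\left(10 - 33\right) + 125\right) \left(- \frac{79}{73} + \frac{42}{17}\right) = \left(\left(10 - 33\right) + 125\right) \left(\left(-79\right) \frac{1}{73} + 42 \cdot \frac{1}{17}\right) = \left(-23 + 125\right) \left(- \frac{79}{73} + \frac{42}{17}\right) = 102 \cdot \frac{1723}{1241} = \frac{10338}{73}$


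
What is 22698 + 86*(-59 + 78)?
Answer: 24332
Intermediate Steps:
22698 + 86*(-59 + 78) = 22698 + 86*19 = 22698 + 1634 = 24332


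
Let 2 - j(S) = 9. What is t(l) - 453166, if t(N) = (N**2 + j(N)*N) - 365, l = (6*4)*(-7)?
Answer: -424131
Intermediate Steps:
j(S) = -7 (j(S) = 2 - 1*9 = 2 - 9 = -7)
l = -168 (l = 24*(-7) = -168)
t(N) = -365 + N**2 - 7*N (t(N) = (N**2 - 7*N) - 365 = -365 + N**2 - 7*N)
t(l) - 453166 = (-365 + (-168)**2 - 7*(-168)) - 453166 = (-365 + 28224 + 1176) - 453166 = 29035 - 453166 = -424131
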